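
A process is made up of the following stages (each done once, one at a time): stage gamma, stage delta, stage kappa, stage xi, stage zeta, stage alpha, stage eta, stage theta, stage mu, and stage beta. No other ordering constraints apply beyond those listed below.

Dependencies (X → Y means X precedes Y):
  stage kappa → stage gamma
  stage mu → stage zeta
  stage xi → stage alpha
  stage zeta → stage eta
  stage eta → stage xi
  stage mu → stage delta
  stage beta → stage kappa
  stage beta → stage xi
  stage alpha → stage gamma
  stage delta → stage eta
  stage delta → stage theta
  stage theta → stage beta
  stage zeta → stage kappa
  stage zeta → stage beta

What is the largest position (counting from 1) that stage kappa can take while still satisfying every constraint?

9

Following the constraints forward from stage kappa, its only required successor is stage gamma.
So at least 1 stage follows stage kappa, putting stage kappa no later than position 9. That position is achievable by scheduling everything else first.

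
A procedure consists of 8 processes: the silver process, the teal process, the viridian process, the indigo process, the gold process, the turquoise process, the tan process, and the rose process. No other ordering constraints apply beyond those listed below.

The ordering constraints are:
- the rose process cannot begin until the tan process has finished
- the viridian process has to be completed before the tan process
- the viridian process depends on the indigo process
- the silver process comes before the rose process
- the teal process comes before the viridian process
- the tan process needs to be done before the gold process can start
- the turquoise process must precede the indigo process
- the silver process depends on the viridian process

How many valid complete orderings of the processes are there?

2 processes have no prerequisites (the teal process, the turquoise process), so any of them could come first.
Counting all ways to extend the partial order to a total order gives 15.

15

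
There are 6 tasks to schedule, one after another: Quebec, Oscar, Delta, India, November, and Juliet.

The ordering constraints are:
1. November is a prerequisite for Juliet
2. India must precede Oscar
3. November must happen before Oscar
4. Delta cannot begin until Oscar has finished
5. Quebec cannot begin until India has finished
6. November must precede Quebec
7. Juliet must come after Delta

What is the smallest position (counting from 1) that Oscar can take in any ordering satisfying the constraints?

Every task that must precede Oscar has to come before it. Tracing all chains that end at Oscar, those tasks are: India, November — 2 in total.
So at minimum 2 tasks come before Oscar, putting Oscar no earlier than position 3. That position is achievable by scheduling exactly those predecessors first.

3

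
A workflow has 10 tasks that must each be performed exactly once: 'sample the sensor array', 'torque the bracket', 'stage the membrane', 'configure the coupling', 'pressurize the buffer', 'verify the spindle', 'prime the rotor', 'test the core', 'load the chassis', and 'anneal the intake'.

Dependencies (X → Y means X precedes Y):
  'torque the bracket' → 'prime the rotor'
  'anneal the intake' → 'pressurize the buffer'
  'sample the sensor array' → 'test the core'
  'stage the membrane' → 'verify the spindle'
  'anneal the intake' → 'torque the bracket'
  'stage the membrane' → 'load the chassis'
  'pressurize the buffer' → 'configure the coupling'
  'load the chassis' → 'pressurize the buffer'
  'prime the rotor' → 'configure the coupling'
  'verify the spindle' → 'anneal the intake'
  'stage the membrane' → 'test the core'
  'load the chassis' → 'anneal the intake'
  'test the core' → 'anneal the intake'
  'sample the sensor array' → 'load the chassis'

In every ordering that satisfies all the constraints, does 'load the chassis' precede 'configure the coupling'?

Yes

Following the dependencies: 'load the chassis' → 'pressurize the buffer' → 'configure the coupling'.
So 'load the chassis' must precede 'configure the coupling' in any valid ordering.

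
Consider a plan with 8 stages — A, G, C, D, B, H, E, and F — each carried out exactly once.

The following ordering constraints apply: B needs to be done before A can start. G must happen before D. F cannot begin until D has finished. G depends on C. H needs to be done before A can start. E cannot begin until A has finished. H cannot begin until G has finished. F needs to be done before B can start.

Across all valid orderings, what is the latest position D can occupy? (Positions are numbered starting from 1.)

The stages that are forced after D, directly or by a chain of constraints, are A, B, E, F. That's 4 stages.
So at least 4 stages follow D, putting D no later than position 4. That position is achievable by scheduling everything else first.

4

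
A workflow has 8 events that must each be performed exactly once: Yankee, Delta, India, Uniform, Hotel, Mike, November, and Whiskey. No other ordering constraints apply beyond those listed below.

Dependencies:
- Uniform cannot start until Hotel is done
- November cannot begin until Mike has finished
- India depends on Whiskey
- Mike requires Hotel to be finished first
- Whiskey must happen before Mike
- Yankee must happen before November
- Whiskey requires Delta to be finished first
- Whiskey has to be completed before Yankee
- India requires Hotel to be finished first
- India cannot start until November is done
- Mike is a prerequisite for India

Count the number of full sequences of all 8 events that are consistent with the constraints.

2 events have no prerequisites (Delta, Hotel), so any of them could come first.
Enumerating by repeatedly choosing an available event (one whose prerequisites are all placed) gives 40 distinct complete orderings.

40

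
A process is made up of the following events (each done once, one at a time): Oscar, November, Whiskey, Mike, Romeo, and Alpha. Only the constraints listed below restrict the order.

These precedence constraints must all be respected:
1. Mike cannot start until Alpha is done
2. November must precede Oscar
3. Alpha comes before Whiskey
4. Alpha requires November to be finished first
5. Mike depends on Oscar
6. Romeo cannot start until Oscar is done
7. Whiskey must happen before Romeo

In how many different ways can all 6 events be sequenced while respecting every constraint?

November is the only event with nothing required before it, so every ordering starts there.
Counting all ways to extend the partial order to a total order gives 8.

8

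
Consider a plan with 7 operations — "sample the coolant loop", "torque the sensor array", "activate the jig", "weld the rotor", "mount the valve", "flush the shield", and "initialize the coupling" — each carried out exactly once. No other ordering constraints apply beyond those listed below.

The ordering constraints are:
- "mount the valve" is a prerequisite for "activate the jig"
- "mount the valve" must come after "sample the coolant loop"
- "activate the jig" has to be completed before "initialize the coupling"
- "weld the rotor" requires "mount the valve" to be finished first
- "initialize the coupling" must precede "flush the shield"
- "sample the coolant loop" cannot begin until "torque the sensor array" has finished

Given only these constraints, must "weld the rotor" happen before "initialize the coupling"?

"weld the rotor" and "initialize the coupling" are not related by any chain of constraints.
A valid ordering placing "initialize the coupling" before "weld the rotor" exists, so the answer is no.

No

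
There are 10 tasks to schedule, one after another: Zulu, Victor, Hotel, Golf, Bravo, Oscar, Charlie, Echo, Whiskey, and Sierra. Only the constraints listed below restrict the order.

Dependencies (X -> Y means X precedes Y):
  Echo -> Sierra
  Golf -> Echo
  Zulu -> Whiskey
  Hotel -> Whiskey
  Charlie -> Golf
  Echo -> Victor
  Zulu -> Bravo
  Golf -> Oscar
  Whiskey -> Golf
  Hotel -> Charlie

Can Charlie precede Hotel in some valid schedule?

Following Hotel → Charlie, Hotel must precede Charlie in every valid ordering.
So no valid ordering can have Charlie before Hotel.

No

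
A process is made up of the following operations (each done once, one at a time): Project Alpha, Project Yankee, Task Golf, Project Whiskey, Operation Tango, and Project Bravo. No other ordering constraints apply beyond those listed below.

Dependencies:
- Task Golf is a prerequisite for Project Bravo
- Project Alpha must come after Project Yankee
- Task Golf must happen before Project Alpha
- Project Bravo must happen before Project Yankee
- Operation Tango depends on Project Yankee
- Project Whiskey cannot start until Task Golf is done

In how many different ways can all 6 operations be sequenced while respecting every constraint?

10

Task Golf is the only operation with nothing required before it, so every ordering starts there.
Counting all ways to extend the partial order to a total order gives 10.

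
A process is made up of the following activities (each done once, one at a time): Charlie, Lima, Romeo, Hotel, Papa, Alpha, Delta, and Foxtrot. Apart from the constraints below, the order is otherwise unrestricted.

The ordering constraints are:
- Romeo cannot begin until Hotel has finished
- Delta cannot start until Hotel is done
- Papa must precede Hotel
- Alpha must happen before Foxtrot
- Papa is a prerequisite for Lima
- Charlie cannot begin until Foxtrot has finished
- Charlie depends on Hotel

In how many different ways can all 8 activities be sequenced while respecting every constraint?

The activities with no prerequisites are Papa, Alpha; any of them can be placed first.
Systematically extending each partial ordering one activity at a time and counting, there are 404 complete orderings.

404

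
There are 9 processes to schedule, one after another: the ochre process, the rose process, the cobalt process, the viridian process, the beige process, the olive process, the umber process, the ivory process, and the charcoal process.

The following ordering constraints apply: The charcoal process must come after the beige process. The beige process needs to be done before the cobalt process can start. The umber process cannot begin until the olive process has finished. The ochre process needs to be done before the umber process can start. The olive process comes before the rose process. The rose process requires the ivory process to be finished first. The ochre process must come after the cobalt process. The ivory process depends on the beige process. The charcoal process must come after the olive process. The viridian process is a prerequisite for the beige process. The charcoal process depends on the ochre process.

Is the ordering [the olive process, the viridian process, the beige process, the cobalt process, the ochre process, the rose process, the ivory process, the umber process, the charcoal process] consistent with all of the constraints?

Here the ivory process comes after the rose process.
Since the ivory process is required before the rose process, the ordering is invalid.

No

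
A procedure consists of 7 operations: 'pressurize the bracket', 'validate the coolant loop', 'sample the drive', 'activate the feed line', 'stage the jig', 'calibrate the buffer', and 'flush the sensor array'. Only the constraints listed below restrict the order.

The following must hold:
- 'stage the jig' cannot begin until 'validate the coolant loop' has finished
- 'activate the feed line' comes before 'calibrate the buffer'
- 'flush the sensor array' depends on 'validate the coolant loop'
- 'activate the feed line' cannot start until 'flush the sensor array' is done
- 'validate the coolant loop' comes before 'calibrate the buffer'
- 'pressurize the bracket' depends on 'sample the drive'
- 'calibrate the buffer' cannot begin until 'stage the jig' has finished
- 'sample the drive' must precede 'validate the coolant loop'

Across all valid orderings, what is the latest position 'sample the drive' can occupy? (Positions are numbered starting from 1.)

1

The operations that are forced after 'sample the drive', directly or by a chain of constraints, are 'pressurize the bracket', 'validate the coolant loop', 'activate the feed line', 'stage the jig', 'calibrate the buffer', 'flush the sensor array'. That's 6 operations.
So at least 6 operations follow 'sample the drive', putting 'sample the drive' no later than position 1. That position is achievable by scheduling everything else first.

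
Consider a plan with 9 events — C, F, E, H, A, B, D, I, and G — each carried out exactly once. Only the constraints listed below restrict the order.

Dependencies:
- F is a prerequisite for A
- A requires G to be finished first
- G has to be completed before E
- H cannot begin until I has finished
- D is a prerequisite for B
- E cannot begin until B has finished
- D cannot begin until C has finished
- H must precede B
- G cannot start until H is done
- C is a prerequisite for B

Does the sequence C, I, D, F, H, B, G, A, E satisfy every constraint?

Yes

Checking each listed constraint against this order: for instance, C is in position 1 and B in position 6, so that constraint holds — and the remaining constraints check out the same way.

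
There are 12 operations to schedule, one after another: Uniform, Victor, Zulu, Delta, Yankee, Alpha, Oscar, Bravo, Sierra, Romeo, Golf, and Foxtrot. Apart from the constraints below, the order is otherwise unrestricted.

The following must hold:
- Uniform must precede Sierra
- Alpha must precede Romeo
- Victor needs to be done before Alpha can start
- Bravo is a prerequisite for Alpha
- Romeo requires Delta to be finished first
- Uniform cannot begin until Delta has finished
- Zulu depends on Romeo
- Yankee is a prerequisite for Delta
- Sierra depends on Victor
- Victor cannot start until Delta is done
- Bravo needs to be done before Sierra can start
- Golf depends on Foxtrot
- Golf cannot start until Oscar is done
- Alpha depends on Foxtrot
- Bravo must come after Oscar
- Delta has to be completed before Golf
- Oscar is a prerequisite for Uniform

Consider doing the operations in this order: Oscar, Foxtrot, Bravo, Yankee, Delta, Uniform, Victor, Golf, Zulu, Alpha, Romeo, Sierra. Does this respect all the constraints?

No

The sequence places Zulu ahead of Romeo.
Since Romeo is required before Zulu, the ordering is invalid.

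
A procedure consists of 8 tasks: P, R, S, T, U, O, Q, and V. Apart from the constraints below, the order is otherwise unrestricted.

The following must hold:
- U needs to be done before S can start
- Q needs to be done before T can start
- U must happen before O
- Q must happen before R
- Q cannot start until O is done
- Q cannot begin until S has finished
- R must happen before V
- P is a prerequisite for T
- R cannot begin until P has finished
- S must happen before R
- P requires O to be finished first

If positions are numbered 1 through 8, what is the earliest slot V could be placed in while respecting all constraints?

Every task that must precede V has to come before it. Tracing all chains that end at V, those tasks are: P, R, S, U, O, Q — 6 in total.
With 6 mandatory predecessors, the earliest V can sit is position 6+1 = 7, and placing just those 6 first achieves it.

7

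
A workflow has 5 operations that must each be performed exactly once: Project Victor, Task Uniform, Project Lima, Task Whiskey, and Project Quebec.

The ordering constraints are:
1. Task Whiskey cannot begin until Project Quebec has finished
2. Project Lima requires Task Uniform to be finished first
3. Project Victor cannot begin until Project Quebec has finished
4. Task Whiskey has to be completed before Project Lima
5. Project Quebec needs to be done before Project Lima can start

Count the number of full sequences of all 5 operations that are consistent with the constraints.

11

The operations with no prerequisites are Task Uniform, Project Quebec; any of them can be placed first.
Counting all ways to extend the partial order to a total order gives 11.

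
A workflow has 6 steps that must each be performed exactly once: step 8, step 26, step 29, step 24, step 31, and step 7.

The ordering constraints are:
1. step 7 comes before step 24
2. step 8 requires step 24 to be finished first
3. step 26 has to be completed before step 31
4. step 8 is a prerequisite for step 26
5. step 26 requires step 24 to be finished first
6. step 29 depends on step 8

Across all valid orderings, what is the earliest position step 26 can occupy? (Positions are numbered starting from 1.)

4

The steps that are forced before step 26, directly or transitively, are step 8, step 24, step 7. That's 3 steps.
With 3 mandatory predecessors, the earliest step 26 can sit is position 3+1 = 4, and placing just those 3 first achieves it.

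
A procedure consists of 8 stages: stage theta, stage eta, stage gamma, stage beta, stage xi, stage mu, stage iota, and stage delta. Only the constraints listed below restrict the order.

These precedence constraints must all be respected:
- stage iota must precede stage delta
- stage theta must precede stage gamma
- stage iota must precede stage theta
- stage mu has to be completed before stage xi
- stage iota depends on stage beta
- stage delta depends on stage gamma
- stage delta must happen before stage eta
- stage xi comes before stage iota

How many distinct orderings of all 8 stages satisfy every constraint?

The stages with no prerequisites are stage beta, stage mu; any of them can be placed first.
Systematically extending each partial ordering one stage at a time and counting, there are 3 complete orderings.

3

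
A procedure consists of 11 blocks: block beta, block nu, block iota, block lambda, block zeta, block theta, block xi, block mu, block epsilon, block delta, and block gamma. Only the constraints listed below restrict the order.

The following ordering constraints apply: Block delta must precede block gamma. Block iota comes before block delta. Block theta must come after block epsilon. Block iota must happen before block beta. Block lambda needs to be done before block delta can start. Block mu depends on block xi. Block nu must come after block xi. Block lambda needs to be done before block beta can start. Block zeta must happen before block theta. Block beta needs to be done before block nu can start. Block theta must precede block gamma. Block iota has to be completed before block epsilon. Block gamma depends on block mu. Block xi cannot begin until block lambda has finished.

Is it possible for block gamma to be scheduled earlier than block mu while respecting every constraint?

Following block mu → block gamma, block mu must precede block gamma in every valid ordering.
Hence block gamma can never be scheduled before block mu.

No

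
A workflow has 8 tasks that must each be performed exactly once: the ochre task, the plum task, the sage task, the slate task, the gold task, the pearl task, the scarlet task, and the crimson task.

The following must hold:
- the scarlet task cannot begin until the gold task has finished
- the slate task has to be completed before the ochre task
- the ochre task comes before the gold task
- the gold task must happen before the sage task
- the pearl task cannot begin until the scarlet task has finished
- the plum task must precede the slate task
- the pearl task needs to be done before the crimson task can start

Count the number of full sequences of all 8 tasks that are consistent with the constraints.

4

Only the plum task has no prerequisites, so it must go first.
Counting all ways to extend the partial order to a total order gives 4.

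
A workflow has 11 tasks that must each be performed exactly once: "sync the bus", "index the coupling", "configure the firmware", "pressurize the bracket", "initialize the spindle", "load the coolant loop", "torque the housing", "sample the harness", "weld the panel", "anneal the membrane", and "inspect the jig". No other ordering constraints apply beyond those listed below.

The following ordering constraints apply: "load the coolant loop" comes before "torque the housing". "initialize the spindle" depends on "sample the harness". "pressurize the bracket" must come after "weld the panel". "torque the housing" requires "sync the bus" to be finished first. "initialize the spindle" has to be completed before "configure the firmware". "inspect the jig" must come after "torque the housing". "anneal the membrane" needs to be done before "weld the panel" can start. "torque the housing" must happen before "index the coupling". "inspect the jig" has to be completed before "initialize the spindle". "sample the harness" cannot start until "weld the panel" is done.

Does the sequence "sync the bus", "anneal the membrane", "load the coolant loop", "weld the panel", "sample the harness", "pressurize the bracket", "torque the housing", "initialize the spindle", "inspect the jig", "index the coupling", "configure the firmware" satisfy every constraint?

The sequence places "initialize the spindle" ahead of "inspect the jig".
That contradicts the constraint that "inspect the jig" must precede "initialize the spindle".

No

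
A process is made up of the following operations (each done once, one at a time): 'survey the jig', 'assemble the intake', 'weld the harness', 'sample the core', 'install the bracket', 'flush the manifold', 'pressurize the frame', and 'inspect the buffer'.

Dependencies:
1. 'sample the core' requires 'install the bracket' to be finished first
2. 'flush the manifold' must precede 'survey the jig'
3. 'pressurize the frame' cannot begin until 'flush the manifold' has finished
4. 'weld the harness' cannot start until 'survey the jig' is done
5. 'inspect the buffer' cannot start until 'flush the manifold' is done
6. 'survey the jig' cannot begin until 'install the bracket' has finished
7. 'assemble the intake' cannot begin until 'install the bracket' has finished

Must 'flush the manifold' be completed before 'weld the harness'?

Chaining the stated constraints: 'flush the manifold' → 'survey the jig' → 'weld the harness'.
So 'flush the manifold' must precede 'weld the harness' in any valid ordering.

Yes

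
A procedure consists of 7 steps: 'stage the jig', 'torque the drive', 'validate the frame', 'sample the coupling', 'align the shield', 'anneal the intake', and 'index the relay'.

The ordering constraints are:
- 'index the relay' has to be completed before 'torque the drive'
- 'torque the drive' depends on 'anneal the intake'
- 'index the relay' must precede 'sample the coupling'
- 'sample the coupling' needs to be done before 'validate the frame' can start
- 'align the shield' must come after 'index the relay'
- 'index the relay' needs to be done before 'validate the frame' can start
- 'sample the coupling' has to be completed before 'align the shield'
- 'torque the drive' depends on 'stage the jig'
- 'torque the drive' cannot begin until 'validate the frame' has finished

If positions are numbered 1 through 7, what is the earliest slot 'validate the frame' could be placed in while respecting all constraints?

Working backwards through the constraints from 'validate the frame', its full set of required predecessors is 'sample the coupling', 'index the relay' — 2 of them.
With 2 mandatory predecessors, the earliest 'validate the frame' can sit is position 2+1 = 3, and placing just those 2 first achieves it.

3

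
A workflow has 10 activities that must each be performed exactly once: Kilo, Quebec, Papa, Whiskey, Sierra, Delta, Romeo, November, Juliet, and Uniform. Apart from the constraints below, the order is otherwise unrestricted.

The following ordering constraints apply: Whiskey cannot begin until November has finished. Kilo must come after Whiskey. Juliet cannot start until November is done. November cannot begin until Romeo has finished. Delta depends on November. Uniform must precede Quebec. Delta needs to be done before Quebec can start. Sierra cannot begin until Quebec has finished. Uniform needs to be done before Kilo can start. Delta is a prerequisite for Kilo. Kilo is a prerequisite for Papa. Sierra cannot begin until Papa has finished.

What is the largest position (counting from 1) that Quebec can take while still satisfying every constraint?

9

Following the constraints forward from Quebec, its only required successor is Sierra.
With 1 mandatory successor out of 10 activities total, the latest slot for Quebec is 10−1 = 9, and it's reachable by doing all non-successors before Quebec.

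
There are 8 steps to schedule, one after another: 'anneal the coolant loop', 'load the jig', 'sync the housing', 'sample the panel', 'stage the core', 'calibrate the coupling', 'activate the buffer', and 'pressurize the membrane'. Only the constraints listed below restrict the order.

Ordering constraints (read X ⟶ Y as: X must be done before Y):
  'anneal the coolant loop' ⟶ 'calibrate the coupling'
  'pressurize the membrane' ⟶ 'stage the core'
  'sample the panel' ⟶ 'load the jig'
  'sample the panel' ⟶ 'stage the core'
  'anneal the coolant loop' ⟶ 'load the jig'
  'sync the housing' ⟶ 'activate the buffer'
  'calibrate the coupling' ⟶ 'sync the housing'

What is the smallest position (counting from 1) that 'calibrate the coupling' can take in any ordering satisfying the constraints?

The only step forced before 'calibrate the coupling' (directly or transitively) is 'anneal the coolant loop'.
With 1 mandatory predecessor, the earliest 'calibrate the coupling' can sit is position 1+1 = 2, and placing just that one first achieves it.

2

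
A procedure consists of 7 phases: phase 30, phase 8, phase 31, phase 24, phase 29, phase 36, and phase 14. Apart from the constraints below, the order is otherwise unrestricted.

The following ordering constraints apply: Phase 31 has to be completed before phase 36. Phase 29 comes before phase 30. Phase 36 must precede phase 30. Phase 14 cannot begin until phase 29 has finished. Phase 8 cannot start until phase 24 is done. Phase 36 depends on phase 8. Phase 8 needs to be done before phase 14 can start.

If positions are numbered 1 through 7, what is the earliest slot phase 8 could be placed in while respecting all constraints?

Working backwards through the constraints from phase 8, its only required predecessor is phase 24.
With 1 mandatory predecessor, the earliest phase 8 can sit is position 1+1 = 2, and placing just that one first achieves it.

2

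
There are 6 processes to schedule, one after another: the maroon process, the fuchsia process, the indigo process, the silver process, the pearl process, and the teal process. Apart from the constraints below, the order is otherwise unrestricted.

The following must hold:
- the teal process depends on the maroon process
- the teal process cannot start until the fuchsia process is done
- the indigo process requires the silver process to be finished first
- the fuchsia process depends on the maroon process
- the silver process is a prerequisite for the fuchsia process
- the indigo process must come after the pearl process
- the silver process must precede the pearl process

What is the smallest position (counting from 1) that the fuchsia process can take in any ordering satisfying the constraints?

3

Every process that must precede the fuchsia process has to come before it. Tracing all chains that end at the fuchsia process, those processes are: the maroon process, the silver process — 2 in total.
With 2 mandatory predecessors, the earliest the fuchsia process can sit is position 2+1 = 3, and placing just those 2 first achieves it.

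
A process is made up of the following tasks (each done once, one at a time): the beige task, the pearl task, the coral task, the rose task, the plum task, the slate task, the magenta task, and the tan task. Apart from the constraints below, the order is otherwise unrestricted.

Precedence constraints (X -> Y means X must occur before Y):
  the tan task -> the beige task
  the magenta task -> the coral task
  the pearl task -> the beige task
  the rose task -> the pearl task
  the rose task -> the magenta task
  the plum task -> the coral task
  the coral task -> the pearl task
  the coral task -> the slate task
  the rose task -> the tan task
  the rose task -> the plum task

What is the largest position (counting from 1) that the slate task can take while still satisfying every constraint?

The slate task has no required successors, so nothing stops it from going last (position 8).

8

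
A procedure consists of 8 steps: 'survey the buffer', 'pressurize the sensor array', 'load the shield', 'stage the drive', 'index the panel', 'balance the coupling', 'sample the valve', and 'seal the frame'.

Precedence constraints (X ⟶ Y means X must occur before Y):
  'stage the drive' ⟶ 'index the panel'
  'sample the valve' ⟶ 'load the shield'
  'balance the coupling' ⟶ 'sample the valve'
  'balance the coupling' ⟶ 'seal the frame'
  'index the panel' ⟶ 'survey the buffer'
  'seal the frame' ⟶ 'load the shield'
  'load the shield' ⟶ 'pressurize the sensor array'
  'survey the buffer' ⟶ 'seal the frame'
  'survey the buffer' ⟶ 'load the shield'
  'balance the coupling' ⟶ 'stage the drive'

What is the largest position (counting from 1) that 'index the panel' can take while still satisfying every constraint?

4

The steps that are forced after 'index the panel', directly or by a chain of constraints, are 'survey the buffer', 'pressurize the sensor array', 'load the shield', 'seal the frame'. That's 4 steps.
So at least 4 steps follow 'index the panel', putting 'index the panel' no later than position 4. That position is achievable by scheduling everything else first.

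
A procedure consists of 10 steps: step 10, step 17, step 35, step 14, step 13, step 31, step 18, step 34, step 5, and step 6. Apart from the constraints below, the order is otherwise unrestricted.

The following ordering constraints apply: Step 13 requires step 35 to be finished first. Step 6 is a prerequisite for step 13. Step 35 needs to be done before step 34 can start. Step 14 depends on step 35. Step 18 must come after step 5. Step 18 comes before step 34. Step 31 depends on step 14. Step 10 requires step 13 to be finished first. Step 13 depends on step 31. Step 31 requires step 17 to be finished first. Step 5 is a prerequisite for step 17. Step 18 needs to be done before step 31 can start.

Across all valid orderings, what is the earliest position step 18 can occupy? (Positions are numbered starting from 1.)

Working backwards through the constraints from step 18, its only required predecessor is step 5.
With 1 mandatory predecessor, the earliest step 18 can sit is position 1+1 = 2, and placing just that one first achieves it.

2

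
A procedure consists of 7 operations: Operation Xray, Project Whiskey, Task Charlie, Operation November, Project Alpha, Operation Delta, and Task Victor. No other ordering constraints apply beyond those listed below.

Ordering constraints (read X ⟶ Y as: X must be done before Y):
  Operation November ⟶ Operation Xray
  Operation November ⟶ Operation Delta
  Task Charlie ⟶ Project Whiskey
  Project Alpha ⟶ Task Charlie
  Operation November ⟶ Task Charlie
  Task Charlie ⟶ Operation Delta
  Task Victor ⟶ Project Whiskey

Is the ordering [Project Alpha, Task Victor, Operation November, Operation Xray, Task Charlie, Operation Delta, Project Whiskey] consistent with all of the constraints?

Yes

Going through the constraints one by one, each required predecessor appears earlier in the sequence than its dependent — e.g. Task Victor (position 2) is before Project Whiskey (position 7), as required.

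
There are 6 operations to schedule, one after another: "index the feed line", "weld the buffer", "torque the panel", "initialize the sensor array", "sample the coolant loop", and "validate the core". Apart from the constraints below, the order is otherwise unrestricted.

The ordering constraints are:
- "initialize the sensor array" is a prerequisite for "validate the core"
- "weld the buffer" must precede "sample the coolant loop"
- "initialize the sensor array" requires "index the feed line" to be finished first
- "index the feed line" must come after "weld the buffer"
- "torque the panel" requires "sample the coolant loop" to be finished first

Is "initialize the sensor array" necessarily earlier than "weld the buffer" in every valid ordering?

In fact the dependencies run the other way: "weld the buffer" → "index the feed line" → "initialize the sensor array".
So "initialize the sensor array" never precedes "weld the buffer".

No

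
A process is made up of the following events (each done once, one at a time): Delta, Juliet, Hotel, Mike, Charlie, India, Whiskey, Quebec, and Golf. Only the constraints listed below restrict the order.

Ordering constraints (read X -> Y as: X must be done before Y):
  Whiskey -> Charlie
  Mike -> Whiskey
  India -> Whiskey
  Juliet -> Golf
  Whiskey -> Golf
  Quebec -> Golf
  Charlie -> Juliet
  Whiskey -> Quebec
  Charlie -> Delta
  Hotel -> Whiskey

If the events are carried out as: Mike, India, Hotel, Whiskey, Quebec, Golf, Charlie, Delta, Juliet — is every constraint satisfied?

In the proposed order, Golf appears before Juliet.
That contradicts the constraint that Juliet must precede Golf.

No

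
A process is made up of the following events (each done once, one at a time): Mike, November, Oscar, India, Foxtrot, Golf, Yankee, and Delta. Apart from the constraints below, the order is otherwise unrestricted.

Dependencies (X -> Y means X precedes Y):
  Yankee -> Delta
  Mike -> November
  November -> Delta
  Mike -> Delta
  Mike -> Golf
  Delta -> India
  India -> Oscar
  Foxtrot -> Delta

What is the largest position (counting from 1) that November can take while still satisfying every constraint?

Every event that must follow November has to come after it. Tracing all chains starting from November, those events are: Oscar, India, Delta — 3 in total.
With 3 mandatory successors out of 8 events total, the latest slot for November is 8−3 = 5, and it's reachable by doing all non-successors before November.

5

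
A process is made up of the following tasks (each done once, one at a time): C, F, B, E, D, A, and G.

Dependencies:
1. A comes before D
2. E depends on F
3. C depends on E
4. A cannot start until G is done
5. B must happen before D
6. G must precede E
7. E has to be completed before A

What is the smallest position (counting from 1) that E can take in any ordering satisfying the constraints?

Every task that must precede E has to come before it. Tracing all chains that end at E, those tasks are: F, G — 2 in total.
So at minimum 2 tasks come before E, putting E no earlier than position 3. That position is achievable by scheduling exactly those predecessors first.

3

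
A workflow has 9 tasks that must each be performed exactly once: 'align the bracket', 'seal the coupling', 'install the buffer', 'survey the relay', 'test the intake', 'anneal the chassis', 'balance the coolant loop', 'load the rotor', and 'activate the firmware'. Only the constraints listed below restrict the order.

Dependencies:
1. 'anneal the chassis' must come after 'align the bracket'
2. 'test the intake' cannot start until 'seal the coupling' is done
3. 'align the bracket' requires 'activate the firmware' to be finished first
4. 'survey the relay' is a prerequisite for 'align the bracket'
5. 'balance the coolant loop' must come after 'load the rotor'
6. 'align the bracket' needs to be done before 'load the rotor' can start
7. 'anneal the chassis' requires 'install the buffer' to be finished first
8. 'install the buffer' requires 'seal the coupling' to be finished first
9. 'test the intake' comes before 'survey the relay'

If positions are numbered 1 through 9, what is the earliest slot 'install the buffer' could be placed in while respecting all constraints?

2

Working backwards through the constraints from 'install the buffer', its only required predecessor is 'seal the coupling'.
With 1 mandatory predecessor, the earliest 'install the buffer' can sit is position 1+1 = 2, and placing just that one first achieves it.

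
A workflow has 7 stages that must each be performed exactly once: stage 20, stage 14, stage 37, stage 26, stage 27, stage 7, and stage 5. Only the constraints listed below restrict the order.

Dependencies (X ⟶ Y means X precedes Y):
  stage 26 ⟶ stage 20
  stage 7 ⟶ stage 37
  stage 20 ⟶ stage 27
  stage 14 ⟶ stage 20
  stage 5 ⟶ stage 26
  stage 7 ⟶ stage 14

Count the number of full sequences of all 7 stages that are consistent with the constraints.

2 stages have no prerequisites (stage 7, stage 5), so any of them could come first.
Counting all ways to extend the partial order to a total order gives 32.

32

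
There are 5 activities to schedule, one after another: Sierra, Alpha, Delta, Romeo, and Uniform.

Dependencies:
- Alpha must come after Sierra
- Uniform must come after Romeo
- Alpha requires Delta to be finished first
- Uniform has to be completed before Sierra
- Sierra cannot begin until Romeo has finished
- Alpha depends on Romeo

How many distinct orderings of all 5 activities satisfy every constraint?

4

The activities with no prerequisites are Delta, Romeo; any of them can be placed first.
Counting all ways to extend the partial order to a total order gives 4.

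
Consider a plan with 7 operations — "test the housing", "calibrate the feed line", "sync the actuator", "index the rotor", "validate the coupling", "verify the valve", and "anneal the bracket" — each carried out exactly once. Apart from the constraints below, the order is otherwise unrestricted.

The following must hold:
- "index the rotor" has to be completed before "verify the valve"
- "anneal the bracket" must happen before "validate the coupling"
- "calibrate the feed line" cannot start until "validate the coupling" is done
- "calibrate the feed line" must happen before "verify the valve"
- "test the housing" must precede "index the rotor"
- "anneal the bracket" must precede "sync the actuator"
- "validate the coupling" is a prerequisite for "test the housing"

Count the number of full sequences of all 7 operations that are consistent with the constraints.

Only "anneal the bracket" has no prerequisites, so it must go first.
Counting all ways to extend the partial order to a total order gives 18.

18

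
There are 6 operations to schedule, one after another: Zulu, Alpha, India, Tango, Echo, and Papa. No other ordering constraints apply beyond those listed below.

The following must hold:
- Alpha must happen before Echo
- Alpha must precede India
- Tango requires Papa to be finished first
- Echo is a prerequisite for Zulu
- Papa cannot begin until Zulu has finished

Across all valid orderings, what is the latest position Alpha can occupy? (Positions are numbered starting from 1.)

1

Every operation that must follow Alpha has to come after it. Tracing all chains starting from Alpha, those operations are: Zulu, India, Tango, Echo, Papa — 5 in total.
So at least 5 operations follow Alpha, putting Alpha no later than position 1. That position is achievable by scheduling everything else first.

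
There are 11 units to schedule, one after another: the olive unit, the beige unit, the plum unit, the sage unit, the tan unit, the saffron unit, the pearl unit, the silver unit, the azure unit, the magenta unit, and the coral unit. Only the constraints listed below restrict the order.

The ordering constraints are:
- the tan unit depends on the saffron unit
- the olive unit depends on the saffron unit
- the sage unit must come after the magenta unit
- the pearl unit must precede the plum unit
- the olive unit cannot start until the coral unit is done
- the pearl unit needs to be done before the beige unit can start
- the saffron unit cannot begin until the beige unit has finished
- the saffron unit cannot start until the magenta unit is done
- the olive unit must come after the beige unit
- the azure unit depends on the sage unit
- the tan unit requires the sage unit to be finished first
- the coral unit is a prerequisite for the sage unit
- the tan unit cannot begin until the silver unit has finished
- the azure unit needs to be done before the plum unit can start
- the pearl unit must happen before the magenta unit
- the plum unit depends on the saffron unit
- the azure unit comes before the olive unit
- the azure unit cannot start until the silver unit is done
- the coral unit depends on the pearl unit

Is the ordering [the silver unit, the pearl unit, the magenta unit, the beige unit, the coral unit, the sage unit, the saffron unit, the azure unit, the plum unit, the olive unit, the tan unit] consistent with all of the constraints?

Yes

Checking each listed constraint against this order: for instance, the silver unit is in position 1 and the tan unit in position 11, so that constraint holds — and the remaining constraints check out the same way.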